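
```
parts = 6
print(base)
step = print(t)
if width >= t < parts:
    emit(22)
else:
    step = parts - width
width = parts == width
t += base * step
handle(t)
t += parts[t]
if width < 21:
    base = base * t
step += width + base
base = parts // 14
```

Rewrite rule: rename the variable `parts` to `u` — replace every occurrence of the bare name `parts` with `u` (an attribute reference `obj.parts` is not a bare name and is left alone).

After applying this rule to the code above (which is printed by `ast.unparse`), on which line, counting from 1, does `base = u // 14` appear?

Transformed code:
u = 6
print(base)
step = print(t)
if width >= t < u:
    emit(22)
else:
    step = u - width
width = u == width
t += base * step
handle(t)
t += u[t]
if width < 21:
    base = base * t
step += width + base
base = u // 14

15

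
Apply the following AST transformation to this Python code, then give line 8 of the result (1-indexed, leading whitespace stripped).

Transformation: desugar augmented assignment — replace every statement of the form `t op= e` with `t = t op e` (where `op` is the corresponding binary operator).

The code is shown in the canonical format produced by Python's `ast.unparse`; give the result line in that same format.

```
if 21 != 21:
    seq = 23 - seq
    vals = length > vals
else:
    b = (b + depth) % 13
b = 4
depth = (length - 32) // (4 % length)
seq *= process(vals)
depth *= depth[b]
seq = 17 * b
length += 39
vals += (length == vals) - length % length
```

seq = seq * process(vals)

Transformed code:
if 21 != 21:
    seq = 23 - seq
    vals = length > vals
else:
    b = (b + depth) % 13
b = 4
depth = (length - 32) // (4 % length)
seq = seq * process(vals)
depth = depth * depth[b]
seq = 17 * b
length = length + 39
vals = vals + ((length == vals) - length % length)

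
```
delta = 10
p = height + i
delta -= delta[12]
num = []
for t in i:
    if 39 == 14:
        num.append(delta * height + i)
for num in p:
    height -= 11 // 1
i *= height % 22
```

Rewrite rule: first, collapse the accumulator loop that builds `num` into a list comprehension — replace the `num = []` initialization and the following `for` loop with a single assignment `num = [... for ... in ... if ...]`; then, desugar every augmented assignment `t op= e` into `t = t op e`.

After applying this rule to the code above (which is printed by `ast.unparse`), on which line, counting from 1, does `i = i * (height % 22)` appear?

Transformed code:
delta = 10
p = height + i
delta = delta - delta[12]
num = [delta * height + i for t in i if 39 == 14]
for num in p:
    height = height - 11 // 1
i = i * (height % 22)

7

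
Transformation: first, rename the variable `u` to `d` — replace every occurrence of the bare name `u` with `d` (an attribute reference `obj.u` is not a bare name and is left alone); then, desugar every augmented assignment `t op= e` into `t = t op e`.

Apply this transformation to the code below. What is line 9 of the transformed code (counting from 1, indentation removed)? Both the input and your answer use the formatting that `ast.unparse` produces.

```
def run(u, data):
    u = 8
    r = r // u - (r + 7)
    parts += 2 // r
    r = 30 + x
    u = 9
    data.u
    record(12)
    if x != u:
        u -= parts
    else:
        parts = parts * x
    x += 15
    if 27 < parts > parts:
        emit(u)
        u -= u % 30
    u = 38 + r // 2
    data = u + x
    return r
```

if x != d:

Transformed code:
def run(d, data):
    d = 8
    r = r // d - (r + 7)
    parts = parts + 2 // r
    r = 30 + x
    d = 9
    data.u
    record(12)
    if x != d:
        d = d - parts
    else:
        parts = parts * x
    x = x + 15
    if 27 < parts > parts:
        emit(d)
        d = d - d % 30
    d = 38 + r // 2
    data = d + x
    return r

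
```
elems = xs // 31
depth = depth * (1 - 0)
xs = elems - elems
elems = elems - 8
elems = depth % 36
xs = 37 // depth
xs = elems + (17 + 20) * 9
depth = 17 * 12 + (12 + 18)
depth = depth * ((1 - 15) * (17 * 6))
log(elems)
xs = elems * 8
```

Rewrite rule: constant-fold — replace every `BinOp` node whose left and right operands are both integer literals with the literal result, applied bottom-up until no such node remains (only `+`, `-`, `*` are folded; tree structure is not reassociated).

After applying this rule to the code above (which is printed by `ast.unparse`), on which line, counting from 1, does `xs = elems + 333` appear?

Transformed code:
elems = xs // 31
depth = depth * 1
xs = elems - elems
elems = elems - 8
elems = depth % 36
xs = 37 // depth
xs = elems + 333
depth = 234
depth = depth * -1428
log(elems)
xs = elems * 8

7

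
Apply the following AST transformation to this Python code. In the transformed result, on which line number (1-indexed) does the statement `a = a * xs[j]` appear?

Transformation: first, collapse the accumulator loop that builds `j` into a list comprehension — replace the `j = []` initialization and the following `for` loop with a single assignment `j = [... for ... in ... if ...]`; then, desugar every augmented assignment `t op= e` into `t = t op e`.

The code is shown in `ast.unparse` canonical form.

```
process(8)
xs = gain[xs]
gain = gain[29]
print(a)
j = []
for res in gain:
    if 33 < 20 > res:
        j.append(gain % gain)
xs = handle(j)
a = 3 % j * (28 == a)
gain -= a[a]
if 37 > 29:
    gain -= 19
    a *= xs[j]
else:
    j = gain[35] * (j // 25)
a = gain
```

11

Transformed code:
process(8)
xs = gain[xs]
gain = gain[29]
print(a)
j = [gain % gain for res in gain if 33 < 20 > res]
xs = handle(j)
a = 3 % j * (28 == a)
gain = gain - a[a]
if 37 > 29:
    gain = gain - 19
    a = a * xs[j]
else:
    j = gain[35] * (j // 25)
a = gain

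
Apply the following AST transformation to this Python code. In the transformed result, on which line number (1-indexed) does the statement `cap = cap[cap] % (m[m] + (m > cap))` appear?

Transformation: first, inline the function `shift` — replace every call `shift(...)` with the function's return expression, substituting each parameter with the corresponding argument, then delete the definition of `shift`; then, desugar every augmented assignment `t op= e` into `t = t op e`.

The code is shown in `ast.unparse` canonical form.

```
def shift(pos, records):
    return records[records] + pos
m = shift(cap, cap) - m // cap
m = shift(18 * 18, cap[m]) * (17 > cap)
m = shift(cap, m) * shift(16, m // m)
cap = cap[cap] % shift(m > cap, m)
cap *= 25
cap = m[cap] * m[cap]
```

Transformed code:
m = cap[cap] + cap - m // cap
m = (cap[m][cap[m]] + 18 * 18) * (17 > cap)
m = (m[m] + cap) * ((m // m)[m // m] + 16)
cap = cap[cap] % (m[m] + (m > cap))
cap = cap * 25
cap = m[cap] * m[cap]

4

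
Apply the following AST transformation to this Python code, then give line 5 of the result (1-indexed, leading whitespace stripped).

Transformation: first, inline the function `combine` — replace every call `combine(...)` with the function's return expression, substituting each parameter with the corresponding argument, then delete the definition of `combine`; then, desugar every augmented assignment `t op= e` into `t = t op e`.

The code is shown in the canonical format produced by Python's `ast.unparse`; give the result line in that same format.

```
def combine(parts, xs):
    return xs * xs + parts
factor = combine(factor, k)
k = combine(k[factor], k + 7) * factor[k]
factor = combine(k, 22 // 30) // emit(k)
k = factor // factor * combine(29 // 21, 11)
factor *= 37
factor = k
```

factor = factor * 37

Transformed code:
factor = k * k + factor
k = ((k + 7) * (k + 7) + k[factor]) * factor[k]
factor = (22 // 30 * (22 // 30) + k) // emit(k)
k = factor // factor * (11 * 11 + 29 // 21)
factor = factor * 37
factor = k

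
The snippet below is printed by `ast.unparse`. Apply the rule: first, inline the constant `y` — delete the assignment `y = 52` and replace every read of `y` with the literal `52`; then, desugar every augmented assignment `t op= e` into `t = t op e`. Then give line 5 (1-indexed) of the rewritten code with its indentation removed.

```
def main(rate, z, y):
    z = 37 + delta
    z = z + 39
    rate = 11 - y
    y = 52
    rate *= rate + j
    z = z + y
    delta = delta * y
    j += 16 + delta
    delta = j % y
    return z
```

rate = rate * (rate + j)

Transformed code:
def main(rate, z, y):
    z = 37 + delta
    z = z + 39
    rate = 11 - 52
    rate = rate * (rate + j)
    z = z + 52
    delta = delta * 52
    j = j + (16 + delta)
    delta = j % 52
    return z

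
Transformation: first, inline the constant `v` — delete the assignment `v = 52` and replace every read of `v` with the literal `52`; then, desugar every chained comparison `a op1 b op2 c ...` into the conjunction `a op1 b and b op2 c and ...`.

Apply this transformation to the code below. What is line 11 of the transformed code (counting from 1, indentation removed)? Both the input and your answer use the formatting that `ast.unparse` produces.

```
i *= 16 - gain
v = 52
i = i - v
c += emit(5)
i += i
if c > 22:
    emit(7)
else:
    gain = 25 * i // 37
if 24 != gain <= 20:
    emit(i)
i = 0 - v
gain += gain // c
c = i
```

i = 0 - 52

Transformed code:
i *= 16 - gain
i = i - 52
c += emit(5)
i += i
if c > 22:
    emit(7)
else:
    gain = 25 * i // 37
if 24 != gain and gain <= 20:
    emit(i)
i = 0 - 52
gain += gain // c
c = i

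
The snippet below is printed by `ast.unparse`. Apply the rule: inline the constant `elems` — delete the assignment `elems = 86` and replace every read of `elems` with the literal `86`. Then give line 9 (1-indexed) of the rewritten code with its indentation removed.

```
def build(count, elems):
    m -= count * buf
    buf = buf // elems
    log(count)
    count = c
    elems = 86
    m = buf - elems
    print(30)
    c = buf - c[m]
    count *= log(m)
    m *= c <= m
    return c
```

Transformed code:
def build(count, elems):
    m -= count * buf
    buf = buf // 86
    log(count)
    count = c
    m = buf - 86
    print(30)
    c = buf - c[m]
    count *= log(m)
    m *= c <= m
    return c

count *= log(m)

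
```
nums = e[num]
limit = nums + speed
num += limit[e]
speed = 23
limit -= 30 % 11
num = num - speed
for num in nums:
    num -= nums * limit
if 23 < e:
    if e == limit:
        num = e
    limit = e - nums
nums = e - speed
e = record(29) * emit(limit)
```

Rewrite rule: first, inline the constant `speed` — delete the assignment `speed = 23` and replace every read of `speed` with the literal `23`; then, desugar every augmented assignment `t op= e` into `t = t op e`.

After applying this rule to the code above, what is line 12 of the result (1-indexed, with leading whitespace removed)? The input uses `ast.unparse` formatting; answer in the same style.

nums = e - 23

Transformed code:
nums = e[num]
limit = nums + 23
num = num + limit[e]
limit = limit - 30 % 11
num = num - 23
for num in nums:
    num = num - nums * limit
if 23 < e:
    if e == limit:
        num = e
    limit = e - nums
nums = e - 23
e = record(29) * emit(limit)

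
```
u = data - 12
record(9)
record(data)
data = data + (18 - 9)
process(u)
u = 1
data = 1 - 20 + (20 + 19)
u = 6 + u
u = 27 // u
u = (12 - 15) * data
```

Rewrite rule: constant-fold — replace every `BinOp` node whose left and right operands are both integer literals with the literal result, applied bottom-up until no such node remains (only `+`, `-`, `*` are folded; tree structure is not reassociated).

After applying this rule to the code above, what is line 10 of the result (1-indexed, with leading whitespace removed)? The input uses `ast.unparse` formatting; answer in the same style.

u = -3 * data

Transformed code:
u = data - 12
record(9)
record(data)
data = data + 9
process(u)
u = 1
data = 20
u = 6 + u
u = 27 // u
u = -3 * data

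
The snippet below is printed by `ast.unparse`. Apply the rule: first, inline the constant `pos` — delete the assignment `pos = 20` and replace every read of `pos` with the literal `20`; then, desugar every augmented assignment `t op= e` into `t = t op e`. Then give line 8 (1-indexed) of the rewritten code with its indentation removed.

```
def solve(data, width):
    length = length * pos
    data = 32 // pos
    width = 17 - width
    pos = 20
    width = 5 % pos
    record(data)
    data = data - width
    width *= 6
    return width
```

width = width * 6

Transformed code:
def solve(data, width):
    length = length * 20
    data = 32 // 20
    width = 17 - width
    width = 5 % 20
    record(data)
    data = data - width
    width = width * 6
    return width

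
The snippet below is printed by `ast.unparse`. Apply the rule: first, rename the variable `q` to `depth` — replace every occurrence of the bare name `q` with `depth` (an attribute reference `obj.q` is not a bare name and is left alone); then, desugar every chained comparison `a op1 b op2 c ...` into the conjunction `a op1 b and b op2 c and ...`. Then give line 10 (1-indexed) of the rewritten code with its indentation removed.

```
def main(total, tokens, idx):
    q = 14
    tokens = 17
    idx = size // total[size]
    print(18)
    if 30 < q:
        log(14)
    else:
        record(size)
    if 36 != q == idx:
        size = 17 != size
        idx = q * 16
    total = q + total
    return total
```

if 36 != depth and depth == idx:

Transformed code:
def main(total, tokens, idx):
    depth = 14
    tokens = 17
    idx = size // total[size]
    print(18)
    if 30 < depth:
        log(14)
    else:
        record(size)
    if 36 != depth and depth == idx:
        size = 17 != size
        idx = depth * 16
    total = depth + total
    return total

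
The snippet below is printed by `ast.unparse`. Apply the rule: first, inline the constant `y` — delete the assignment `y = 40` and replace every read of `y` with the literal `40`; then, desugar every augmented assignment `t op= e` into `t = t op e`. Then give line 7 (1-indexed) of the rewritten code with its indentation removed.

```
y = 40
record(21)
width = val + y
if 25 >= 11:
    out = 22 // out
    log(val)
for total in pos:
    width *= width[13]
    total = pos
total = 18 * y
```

width = width * width[13]

Transformed code:
record(21)
width = val + 40
if 25 >= 11:
    out = 22 // out
    log(val)
for total in pos:
    width = width * width[13]
    total = pos
total = 18 * 40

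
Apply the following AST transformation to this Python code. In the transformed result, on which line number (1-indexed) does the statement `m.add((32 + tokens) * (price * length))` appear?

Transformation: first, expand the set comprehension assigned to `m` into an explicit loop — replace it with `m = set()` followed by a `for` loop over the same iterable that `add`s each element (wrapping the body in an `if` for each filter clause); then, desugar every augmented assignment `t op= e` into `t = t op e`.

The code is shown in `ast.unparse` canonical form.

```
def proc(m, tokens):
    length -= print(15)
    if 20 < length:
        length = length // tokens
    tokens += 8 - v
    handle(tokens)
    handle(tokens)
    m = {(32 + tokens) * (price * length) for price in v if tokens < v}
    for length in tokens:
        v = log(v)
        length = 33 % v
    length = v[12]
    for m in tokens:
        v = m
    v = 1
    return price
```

11

Transformed code:
def proc(m, tokens):
    length = length - print(15)
    if 20 < length:
        length = length // tokens
    tokens = tokens + (8 - v)
    handle(tokens)
    handle(tokens)
    m = set()
    for price in v:
        if tokens < v:
            m.add((32 + tokens) * (price * length))
    for length in tokens:
        v = log(v)
        length = 33 % v
    length = v[12]
    for m in tokens:
        v = m
    v = 1
    return price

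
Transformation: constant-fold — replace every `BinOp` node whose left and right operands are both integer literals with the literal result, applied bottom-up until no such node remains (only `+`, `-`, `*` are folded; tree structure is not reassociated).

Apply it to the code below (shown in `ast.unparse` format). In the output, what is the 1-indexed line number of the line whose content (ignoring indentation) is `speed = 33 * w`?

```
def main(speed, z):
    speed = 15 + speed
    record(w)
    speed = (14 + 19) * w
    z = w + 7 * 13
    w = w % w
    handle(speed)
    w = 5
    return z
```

4

Transformed code:
def main(speed, z):
    speed = 15 + speed
    record(w)
    speed = 33 * w
    z = w + 91
    w = w % w
    handle(speed)
    w = 5
    return z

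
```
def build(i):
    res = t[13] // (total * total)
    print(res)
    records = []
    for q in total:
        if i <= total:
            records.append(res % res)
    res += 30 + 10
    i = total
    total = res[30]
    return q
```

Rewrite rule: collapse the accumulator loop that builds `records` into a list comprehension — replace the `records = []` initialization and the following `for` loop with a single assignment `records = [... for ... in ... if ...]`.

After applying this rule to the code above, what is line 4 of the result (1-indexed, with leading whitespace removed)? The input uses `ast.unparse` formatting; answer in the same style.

records = [res % res for q in total if i <= total]

Transformed code:
def build(i):
    res = t[13] // (total * total)
    print(res)
    records = [res % res for q in total if i <= total]
    res += 30 + 10
    i = total
    total = res[30]
    return q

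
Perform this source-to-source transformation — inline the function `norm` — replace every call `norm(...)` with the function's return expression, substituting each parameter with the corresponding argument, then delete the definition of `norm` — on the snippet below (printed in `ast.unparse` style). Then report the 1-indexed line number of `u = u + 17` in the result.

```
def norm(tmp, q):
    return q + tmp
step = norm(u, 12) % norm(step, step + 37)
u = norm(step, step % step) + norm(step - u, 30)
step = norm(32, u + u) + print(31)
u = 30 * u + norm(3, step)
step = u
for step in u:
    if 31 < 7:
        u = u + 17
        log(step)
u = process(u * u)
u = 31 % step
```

8

Transformed code:
step = (12 + u) % (step + 37 + step)
u = step % step + step + (30 + (step - u))
step = u + u + 32 + print(31)
u = 30 * u + (step + 3)
step = u
for step in u:
    if 31 < 7:
        u = u + 17
        log(step)
u = process(u * u)
u = 31 % step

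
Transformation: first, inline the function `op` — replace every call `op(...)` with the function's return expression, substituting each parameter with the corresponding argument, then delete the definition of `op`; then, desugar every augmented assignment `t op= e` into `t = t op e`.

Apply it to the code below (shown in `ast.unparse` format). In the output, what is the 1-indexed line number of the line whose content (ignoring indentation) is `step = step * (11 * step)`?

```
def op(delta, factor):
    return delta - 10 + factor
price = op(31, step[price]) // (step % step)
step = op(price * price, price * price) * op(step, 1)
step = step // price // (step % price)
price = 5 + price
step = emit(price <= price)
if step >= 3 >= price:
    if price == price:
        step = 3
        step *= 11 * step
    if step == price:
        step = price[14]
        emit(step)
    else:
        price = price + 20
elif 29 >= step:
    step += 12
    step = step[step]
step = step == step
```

Transformed code:
price = (31 - 10 + step[price]) // (step % step)
step = (price * price - 10 + price * price) * (step - 10 + 1)
step = step // price // (step % price)
price = 5 + price
step = emit(price <= price)
if step >= 3 >= price:
    if price == price:
        step = 3
        step = step * (11 * step)
    if step == price:
        step = price[14]
        emit(step)
    else:
        price = price + 20
elif 29 >= step:
    step = step + 12
    step = step[step]
step = step == step

9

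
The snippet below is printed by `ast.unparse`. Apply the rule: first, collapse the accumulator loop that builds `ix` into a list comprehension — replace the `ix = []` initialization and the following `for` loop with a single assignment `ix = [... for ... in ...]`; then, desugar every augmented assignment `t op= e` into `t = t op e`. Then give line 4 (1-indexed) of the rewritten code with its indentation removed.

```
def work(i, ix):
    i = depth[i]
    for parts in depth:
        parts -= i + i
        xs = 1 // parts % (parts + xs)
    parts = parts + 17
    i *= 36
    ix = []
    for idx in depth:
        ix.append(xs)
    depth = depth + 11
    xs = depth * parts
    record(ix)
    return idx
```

parts = parts - (i + i)

Transformed code:
def work(i, ix):
    i = depth[i]
    for parts in depth:
        parts = parts - (i + i)
        xs = 1 // parts % (parts + xs)
    parts = parts + 17
    i = i * 36
    ix = [xs for idx in depth]
    depth = depth + 11
    xs = depth * parts
    record(ix)
    return idx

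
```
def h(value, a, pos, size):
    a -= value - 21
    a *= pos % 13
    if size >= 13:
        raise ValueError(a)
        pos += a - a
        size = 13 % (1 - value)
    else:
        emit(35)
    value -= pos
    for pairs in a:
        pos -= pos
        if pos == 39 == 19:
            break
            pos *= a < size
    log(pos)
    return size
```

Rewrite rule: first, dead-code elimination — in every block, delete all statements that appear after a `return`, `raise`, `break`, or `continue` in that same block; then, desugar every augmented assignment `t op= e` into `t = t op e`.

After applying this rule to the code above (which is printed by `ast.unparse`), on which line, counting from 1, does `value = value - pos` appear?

Transformed code:
def h(value, a, pos, size):
    a = a - (value - 21)
    a = a * (pos % 13)
    if size >= 13:
        raise ValueError(a)
    else:
        emit(35)
    value = value - pos
    for pairs in a:
        pos = pos - pos
        if pos == 39 == 19:
            break
    log(pos)
    return size

8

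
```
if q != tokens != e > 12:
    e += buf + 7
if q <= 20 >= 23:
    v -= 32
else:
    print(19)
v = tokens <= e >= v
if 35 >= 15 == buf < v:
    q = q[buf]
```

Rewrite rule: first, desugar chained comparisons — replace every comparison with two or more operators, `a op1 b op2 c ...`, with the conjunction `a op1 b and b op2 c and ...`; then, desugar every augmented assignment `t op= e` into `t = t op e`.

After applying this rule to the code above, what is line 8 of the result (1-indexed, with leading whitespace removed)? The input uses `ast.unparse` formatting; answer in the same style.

Transformed code:
if q != tokens and tokens != e and (e > 12):
    e = e + (buf + 7)
if q <= 20 and 20 >= 23:
    v = v - 32
else:
    print(19)
v = tokens <= e and e >= v
if 35 >= 15 and 15 == buf and (buf < v):
    q = q[buf]

if 35 >= 15 and 15 == buf and (buf < v):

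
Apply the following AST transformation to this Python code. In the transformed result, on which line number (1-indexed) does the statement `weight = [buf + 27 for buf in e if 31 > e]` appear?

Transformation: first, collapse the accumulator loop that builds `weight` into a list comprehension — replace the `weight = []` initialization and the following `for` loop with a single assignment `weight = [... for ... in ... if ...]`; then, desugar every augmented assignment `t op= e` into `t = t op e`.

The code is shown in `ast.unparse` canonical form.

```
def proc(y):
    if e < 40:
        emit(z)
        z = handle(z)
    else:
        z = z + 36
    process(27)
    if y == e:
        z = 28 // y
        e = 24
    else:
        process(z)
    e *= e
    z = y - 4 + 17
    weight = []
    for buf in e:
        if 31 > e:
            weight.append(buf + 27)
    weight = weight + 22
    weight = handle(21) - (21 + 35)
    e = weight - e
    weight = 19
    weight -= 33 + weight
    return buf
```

15

Transformed code:
def proc(y):
    if e < 40:
        emit(z)
        z = handle(z)
    else:
        z = z + 36
    process(27)
    if y == e:
        z = 28 // y
        e = 24
    else:
        process(z)
    e = e * e
    z = y - 4 + 17
    weight = [buf + 27 for buf in e if 31 > e]
    weight = weight + 22
    weight = handle(21) - (21 + 35)
    e = weight - e
    weight = 19
    weight = weight - (33 + weight)
    return buf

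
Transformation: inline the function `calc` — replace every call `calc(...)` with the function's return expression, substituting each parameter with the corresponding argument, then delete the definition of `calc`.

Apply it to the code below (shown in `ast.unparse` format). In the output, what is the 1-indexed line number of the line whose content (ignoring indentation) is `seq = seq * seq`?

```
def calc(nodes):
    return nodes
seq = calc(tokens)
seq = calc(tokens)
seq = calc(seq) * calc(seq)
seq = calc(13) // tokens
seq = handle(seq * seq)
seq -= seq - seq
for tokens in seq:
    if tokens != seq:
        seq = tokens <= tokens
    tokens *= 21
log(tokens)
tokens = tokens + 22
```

3

Transformed code:
seq = tokens
seq = tokens
seq = seq * seq
seq = 13 // tokens
seq = handle(seq * seq)
seq -= seq - seq
for tokens in seq:
    if tokens != seq:
        seq = tokens <= tokens
    tokens *= 21
log(tokens)
tokens = tokens + 22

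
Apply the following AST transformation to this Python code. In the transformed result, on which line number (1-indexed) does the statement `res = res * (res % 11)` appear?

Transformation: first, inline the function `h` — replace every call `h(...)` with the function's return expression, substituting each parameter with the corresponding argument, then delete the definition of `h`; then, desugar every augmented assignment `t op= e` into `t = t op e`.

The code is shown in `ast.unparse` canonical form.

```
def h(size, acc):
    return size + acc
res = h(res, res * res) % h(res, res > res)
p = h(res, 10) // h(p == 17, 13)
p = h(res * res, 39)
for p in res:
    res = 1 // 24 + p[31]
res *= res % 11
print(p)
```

6

Transformed code:
res = (res + res * res) % (res + (res > res))
p = (res + 10) // ((p == 17) + 13)
p = res * res + 39
for p in res:
    res = 1 // 24 + p[31]
res = res * (res % 11)
print(p)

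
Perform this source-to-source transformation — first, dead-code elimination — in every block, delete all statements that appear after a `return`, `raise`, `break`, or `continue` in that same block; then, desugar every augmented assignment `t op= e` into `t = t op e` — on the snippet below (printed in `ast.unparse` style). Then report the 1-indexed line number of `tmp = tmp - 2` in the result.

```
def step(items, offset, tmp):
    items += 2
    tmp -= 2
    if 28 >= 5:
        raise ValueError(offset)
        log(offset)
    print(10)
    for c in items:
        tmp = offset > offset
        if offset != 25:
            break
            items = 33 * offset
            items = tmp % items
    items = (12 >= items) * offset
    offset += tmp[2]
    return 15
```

Transformed code:
def step(items, offset, tmp):
    items = items + 2
    tmp = tmp - 2
    if 28 >= 5:
        raise ValueError(offset)
    print(10)
    for c in items:
        tmp = offset > offset
        if offset != 25:
            break
    items = (12 >= items) * offset
    offset = offset + tmp[2]
    return 15

3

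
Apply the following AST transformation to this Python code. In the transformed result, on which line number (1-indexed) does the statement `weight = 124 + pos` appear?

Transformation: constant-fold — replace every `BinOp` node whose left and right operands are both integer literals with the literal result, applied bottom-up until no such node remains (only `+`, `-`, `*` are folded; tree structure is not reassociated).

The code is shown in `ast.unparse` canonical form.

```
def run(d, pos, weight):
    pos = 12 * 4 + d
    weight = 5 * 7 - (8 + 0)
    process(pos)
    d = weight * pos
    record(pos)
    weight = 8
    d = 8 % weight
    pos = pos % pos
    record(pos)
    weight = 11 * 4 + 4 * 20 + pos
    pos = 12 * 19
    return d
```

11

Transformed code:
def run(d, pos, weight):
    pos = 48 + d
    weight = 27
    process(pos)
    d = weight * pos
    record(pos)
    weight = 8
    d = 8 % weight
    pos = pos % pos
    record(pos)
    weight = 124 + pos
    pos = 228
    return d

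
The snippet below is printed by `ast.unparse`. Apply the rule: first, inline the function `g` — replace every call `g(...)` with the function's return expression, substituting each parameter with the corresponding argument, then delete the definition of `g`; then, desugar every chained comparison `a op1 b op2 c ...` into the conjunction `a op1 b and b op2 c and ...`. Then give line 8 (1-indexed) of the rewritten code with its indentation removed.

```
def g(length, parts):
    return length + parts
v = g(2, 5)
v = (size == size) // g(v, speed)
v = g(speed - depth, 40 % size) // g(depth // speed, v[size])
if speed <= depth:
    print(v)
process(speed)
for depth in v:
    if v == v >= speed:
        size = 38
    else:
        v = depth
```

if v == v and v >= speed:

Transformed code:
v = 2 + 5
v = (size == size) // (v + speed)
v = (speed - depth + 40 % size) // (depth // speed + v[size])
if speed <= depth:
    print(v)
process(speed)
for depth in v:
    if v == v and v >= speed:
        size = 38
    else:
        v = depth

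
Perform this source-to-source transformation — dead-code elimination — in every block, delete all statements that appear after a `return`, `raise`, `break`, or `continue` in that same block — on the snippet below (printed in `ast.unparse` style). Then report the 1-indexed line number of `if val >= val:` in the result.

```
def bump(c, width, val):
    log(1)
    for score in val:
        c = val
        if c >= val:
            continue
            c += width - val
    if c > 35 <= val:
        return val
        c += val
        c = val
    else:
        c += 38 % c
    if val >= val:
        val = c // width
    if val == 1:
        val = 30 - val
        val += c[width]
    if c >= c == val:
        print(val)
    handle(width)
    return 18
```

11

Transformed code:
def bump(c, width, val):
    log(1)
    for score in val:
        c = val
        if c >= val:
            continue
    if c > 35 <= val:
        return val
    else:
        c += 38 % c
    if val >= val:
        val = c // width
    if val == 1:
        val = 30 - val
        val += c[width]
    if c >= c == val:
        print(val)
    handle(width)
    return 18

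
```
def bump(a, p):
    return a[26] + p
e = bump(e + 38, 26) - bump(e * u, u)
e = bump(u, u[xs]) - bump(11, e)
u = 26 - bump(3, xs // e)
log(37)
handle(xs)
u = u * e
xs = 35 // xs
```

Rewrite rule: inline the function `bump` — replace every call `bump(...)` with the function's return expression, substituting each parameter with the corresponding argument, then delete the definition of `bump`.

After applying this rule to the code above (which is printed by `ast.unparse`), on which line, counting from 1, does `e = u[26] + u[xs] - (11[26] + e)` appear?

2

Transformed code:
e = (e + 38)[26] + 26 - ((e * u)[26] + u)
e = u[26] + u[xs] - (11[26] + e)
u = 26 - (3[26] + xs // e)
log(37)
handle(xs)
u = u * e
xs = 35 // xs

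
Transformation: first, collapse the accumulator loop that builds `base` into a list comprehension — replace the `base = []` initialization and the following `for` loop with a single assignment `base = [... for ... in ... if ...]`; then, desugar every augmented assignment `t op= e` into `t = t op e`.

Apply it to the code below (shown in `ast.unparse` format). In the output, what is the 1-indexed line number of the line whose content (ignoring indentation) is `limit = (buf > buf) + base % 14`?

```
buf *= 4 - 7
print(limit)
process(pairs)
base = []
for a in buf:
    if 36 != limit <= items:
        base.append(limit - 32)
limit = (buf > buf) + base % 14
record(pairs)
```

5

Transformed code:
buf = buf * (4 - 7)
print(limit)
process(pairs)
base = [limit - 32 for a in buf if 36 != limit <= items]
limit = (buf > buf) + base % 14
record(pairs)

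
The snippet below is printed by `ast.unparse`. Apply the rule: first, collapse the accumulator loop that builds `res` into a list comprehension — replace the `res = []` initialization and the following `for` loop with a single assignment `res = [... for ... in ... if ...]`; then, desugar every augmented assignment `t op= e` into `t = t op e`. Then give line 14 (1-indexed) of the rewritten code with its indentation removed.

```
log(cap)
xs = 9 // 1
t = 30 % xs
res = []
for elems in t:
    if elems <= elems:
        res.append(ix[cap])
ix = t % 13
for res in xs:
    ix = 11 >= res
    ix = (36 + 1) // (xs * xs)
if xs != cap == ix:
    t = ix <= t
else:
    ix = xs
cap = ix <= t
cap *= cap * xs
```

cap = cap * (cap * xs)

Transformed code:
log(cap)
xs = 9 // 1
t = 30 % xs
res = [ix[cap] for elems in t if elems <= elems]
ix = t % 13
for res in xs:
    ix = 11 >= res
    ix = (36 + 1) // (xs * xs)
if xs != cap == ix:
    t = ix <= t
else:
    ix = xs
cap = ix <= t
cap = cap * (cap * xs)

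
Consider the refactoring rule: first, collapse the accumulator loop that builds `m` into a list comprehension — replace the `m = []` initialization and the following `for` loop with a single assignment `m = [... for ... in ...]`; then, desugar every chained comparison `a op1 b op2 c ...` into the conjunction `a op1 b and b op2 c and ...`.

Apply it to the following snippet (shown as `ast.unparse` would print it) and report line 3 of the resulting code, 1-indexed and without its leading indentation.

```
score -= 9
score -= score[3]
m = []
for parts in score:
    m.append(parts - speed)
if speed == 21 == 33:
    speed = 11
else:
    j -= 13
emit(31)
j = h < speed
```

m = [parts - speed for parts in score]

Transformed code:
score -= 9
score -= score[3]
m = [parts - speed for parts in score]
if speed == 21 and 21 == 33:
    speed = 11
else:
    j -= 13
emit(31)
j = h < speed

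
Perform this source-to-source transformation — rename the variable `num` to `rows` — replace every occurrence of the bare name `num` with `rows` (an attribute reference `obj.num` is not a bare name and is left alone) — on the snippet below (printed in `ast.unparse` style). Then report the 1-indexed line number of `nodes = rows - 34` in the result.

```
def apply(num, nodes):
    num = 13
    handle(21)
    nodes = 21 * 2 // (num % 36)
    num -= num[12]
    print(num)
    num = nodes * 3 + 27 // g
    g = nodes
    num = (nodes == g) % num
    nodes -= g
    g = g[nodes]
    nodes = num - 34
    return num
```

Transformed code:
def apply(rows, nodes):
    rows = 13
    handle(21)
    nodes = 21 * 2 // (rows % 36)
    rows -= rows[12]
    print(rows)
    rows = nodes * 3 + 27 // g
    g = nodes
    rows = (nodes == g) % rows
    nodes -= g
    g = g[nodes]
    nodes = rows - 34
    return rows

12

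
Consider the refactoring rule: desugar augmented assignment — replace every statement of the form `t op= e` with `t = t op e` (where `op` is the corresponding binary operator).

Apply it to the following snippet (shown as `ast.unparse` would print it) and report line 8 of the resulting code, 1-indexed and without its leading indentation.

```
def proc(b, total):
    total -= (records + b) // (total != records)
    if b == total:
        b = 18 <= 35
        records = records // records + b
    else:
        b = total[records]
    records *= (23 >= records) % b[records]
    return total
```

Transformed code:
def proc(b, total):
    total = total - (records + b) // (total != records)
    if b == total:
        b = 18 <= 35
        records = records // records + b
    else:
        b = total[records]
    records = records * ((23 >= records) % b[records])
    return total

records = records * ((23 >= records) % b[records])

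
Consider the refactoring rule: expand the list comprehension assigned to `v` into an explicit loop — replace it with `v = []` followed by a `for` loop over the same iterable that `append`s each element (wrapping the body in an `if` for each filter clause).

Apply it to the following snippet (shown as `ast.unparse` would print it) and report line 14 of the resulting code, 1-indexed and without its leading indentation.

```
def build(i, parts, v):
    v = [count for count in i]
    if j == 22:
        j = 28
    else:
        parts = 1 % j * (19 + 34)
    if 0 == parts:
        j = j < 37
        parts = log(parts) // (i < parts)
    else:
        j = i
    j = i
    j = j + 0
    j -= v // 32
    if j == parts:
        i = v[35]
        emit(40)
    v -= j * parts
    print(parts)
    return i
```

j = i

Transformed code:
def build(i, parts, v):
    v = []
    for count in i:
        v.append(count)
    if j == 22:
        j = 28
    else:
        parts = 1 % j * (19 + 34)
    if 0 == parts:
        j = j < 37
        parts = log(parts) // (i < parts)
    else:
        j = i
    j = i
    j = j + 0
    j -= v // 32
    if j == parts:
        i = v[35]
        emit(40)
    v -= j * parts
    print(parts)
    return i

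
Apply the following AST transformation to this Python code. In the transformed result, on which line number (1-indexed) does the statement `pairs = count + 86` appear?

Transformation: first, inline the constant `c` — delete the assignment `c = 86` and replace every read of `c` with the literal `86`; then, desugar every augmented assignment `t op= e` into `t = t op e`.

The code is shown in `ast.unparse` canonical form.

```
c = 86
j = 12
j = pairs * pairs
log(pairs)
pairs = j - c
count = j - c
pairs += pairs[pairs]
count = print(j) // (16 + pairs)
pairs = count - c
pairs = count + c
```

9

Transformed code:
j = 12
j = pairs * pairs
log(pairs)
pairs = j - 86
count = j - 86
pairs = pairs + pairs[pairs]
count = print(j) // (16 + pairs)
pairs = count - 86
pairs = count + 86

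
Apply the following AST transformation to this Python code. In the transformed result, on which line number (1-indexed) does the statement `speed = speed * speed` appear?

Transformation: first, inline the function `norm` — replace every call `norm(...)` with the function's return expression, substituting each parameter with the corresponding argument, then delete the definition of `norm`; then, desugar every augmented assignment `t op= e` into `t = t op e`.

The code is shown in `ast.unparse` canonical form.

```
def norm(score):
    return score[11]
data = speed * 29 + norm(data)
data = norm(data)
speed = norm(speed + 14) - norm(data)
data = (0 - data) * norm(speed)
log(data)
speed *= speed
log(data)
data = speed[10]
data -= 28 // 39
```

Transformed code:
data = speed * 29 + data[11]
data = data[11]
speed = (speed + 14)[11] - data[11]
data = (0 - data) * speed[11]
log(data)
speed = speed * speed
log(data)
data = speed[10]
data = data - 28 // 39

6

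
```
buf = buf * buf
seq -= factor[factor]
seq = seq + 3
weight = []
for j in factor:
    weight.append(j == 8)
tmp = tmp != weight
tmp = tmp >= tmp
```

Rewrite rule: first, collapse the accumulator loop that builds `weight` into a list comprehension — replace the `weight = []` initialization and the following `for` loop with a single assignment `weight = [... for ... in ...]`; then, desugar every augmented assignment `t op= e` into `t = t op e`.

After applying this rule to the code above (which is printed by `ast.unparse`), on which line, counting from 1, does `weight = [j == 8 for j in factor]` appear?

4

Transformed code:
buf = buf * buf
seq = seq - factor[factor]
seq = seq + 3
weight = [j == 8 for j in factor]
tmp = tmp != weight
tmp = tmp >= tmp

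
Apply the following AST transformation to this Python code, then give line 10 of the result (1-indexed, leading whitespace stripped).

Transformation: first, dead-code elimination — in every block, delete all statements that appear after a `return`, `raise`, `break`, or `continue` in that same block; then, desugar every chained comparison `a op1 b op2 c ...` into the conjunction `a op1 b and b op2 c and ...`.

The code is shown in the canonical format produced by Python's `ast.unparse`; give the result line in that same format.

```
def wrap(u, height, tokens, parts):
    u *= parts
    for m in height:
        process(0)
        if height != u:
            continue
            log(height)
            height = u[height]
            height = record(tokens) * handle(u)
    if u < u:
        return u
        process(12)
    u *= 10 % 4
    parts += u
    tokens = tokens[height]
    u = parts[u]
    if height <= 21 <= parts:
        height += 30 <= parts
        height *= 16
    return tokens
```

Transformed code:
def wrap(u, height, tokens, parts):
    u *= parts
    for m in height:
        process(0)
        if height != u:
            continue
    if u < u:
        return u
    u *= 10 % 4
    parts += u
    tokens = tokens[height]
    u = parts[u]
    if height <= 21 and 21 <= parts:
        height += 30 <= parts
        height *= 16
    return tokens

parts += u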